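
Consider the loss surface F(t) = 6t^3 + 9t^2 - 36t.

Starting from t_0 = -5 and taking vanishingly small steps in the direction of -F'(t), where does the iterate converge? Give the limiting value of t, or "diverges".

F'(t) = 18(t - 1)(t + 2), so F'(-5) = 324.
Gradient descent moves in the -F' direction, i.e. t is decreasing.
There is no critical point below t=-5, and F' keeps the same sign, so the iterate runs off to −∞.

diverges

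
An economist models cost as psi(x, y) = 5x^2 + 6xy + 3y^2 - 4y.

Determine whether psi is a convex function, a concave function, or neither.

psi is quadratic, so its Hessian is the constant matrix H = [[10, 6], [6, 6]].
det(H) = 24, tr(H) = 16.
det(H) > 0 and tr(H) > 0, so H is positive definite everywhere: convex.

convex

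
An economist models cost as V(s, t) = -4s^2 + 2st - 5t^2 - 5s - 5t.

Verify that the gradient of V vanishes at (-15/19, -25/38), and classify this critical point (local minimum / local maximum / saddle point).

local maximum

∇V = (-8s + 2t - 5, 2s - 10t - 5); substituting (-15/19, -25/38) gives ∇V = (0, 0), so (-15/19, -25/38) is indeed a critical point.
The Hessian of V is constant: H = [[-8, 2], [2, -10]].
det(H) = (-8)·(-10) − 2² = 76.
det(H) > 0 and tr(H) = -18 < 0, so H is negative definite and the point is a local maximum.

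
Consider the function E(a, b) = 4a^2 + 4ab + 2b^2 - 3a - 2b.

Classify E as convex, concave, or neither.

E is quadratic, so its Hessian is the constant matrix H = [[8, 4], [4, 4]].
det(H) = 16, tr(H) = 12.
det(H) > 0 and tr(H) > 0, so H is positive definite everywhere: convex.

convex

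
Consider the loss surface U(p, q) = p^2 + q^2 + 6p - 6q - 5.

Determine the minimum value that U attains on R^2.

-23

U(p,q) separates as A(p) + B(q) − 5, so its minimum is min A + min B − 5.
A'(p) = 2p + 6 vanishes at p ∈ {-3}; B'(q) = 2q - 6 vanishes at q ∈ {3}.
Local minima of A (where A''>0): A(-3)=-9. Local minima of B: B(3)=-9.
So the global minimum of U is A(-3) + B(3) − 5 = -9 − 9 − 5 = -23, attained at (-3, 3).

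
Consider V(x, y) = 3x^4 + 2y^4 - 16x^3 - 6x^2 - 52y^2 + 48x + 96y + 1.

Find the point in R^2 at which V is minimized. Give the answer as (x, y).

(4, -4)

V(x,y) separates as P(x) + Q(y) + 1, so its minimum is min P + min Q + 1.
P'(x) = 12(x - 4)(x - 1)(x + 1) vanishes at x ∈ {-1, 1, 4}; Q'(y) = 8(y - 3)(y - 1)(y + 4) vanishes at y ∈ {-4, 1, 3}.
Local minima of P (where P''>0): P(-1)=-35, P(4)=-160. Local minima of Q: Q(-4)=-704, Q(3)=-18.
So the global minimum of V is P(4) + Q(-4) + 1 = -160 − 704 + 1 = -863, attained at (4, -4).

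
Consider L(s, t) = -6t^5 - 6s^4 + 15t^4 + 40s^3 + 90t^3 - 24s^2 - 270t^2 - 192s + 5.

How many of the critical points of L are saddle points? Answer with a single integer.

L separates as a function of s plus a function of t, so ∇L=0 decouples.
∂L/∂s = -24(s - 4)(s - 2)(s + 1) = 0 at s ∈ {-1, 2, 4}; ∂L/∂t = -30t(t - 3)(t - 2)(t + 3) = 0 at t ∈ {-3, 0, 2, 3}.
The Hessian is diagonal: diag(L_ss, L_tt). Second derivatives: L_ss(-1)=-360, L_ss(2)=144, L_ss(4)=-240; L_tt(-3)=2700, L_tt(0)=-540, L_tt(2)=300, L_tt(3)=-540.
Saddle points occur where the two diagonal entries have opposite signs: (-1, -3), (-1, 2), (2, 0), (2, 3), (4, -3), (4, 2). Count: 6.

6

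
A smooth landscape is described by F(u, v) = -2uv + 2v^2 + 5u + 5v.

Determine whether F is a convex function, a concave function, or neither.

F is quadratic, so its Hessian is the constant matrix H = [[0, -2], [-2, 4]].
det(H) = -4, tr(H) = 4.
det(H) < 0, so H is indefinite: neither convex nor concave.

neither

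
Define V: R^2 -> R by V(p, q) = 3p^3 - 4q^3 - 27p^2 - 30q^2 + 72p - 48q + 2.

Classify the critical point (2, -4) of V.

The mixed partial ∂²V/∂p∂q is 0, so the Hessian at any point is diag(V_pp, V_qq) = diag(18(p - 3), -12(2q + 5)).
At (2, -4): H = diag(-18, 36).
The eigenvalues have opposite signs, so H is indefinite: a saddle point.

saddle point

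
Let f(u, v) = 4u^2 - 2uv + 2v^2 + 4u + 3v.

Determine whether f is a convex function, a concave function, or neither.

convex

f is quadratic, so its Hessian is the constant matrix H = [[8, -2], [-2, 4]].
det(H) = 28, tr(H) = 12.
det(H) > 0 and tr(H) > 0, so H is positive definite everywhere: convex.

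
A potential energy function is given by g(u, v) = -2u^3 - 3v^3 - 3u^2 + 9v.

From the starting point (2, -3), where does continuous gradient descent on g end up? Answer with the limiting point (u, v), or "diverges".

g is separable, so gradient descent decouples: u follows -∂g/∂u, v follows -∂g/∂v.
∂g/∂u = -6u(u + 1); at u=2 this is -36, so u increases.
∂g/∂v = -9(v - 1)(v + 1); at v=-3 this is -72, so v increases.
The u-coordinate has no critical point in that direction and runs off to infinity.

diverges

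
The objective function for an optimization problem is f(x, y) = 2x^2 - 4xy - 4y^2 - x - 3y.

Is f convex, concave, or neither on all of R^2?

neither

f is quadratic, so its Hessian is the constant matrix H = [[4, -4], [-4, -8]].
det(H) = -48, tr(H) = -4.
det(H) < 0, so H is indefinite: neither convex nor concave.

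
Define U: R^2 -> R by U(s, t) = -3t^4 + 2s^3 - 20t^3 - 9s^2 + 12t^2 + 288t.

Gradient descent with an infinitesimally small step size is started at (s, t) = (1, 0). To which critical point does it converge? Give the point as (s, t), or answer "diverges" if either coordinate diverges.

U is separable, so gradient descent decouples: s follows -∂U/∂s, t follows -∂U/∂t.
∂U/∂s = 6s(s - 3); at s=1 this is -12, so s increases.
∂U/∂t = -12(t - 2)(t + 3)(t + 4); at t=0 this is 288, so t decreases.
s converges to its nearest critical value 3 (a local min of the s-part); t converges to -3. The iterate converges to (3, -3).

(3, -3)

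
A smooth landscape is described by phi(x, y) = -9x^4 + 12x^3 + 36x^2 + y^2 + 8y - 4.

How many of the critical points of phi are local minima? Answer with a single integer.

phi separates as a function of x plus a function of y, so ∇phi=0 decouples.
∂phi/∂x = -36x(x - 2)(x + 1) = 0 at x ∈ {-1, 0, 2}; ∂phi/∂y = 2(y + 4) = 0 at y ∈ {-4}.
The Hessian is diagonal: diag(phi_xx, phi_yy). Second derivatives: phi_xx(-1)=-108, phi_xx(0)=72, phi_xx(2)=-216; phi_yy(-4)=2.
Local minima occur where both diagonal entries positive: (0, -4). Count: 1.

1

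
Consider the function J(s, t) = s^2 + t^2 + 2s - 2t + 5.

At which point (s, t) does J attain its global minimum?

(-1, 1)

J(s,t) separates as P(s) + Q(t) + 5, so its minimum is min P + min Q + 5.
P'(s) = 2s + 2 vanishes at s ∈ {-1}; Q'(t) = 2(t - 1) vanishes at t ∈ {1}.
Local minima of P (where P''>0): P(-1)=-1. Local minima of Q: Q(1)=-1.
So the global minimum of J is P(-1) + Q(1) + 5 = -1 − 1 + 5 = 3, attained at (-1, 1).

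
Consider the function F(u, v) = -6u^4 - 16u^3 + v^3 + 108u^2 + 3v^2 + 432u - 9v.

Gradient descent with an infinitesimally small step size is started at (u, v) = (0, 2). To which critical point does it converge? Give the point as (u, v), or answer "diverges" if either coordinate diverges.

(-2, 1)

F is separable, so gradient descent decouples: u follows -∂F/∂u, v follows -∂F/∂v.
∂F/∂u = -24(u - 3)(u + 2)(u + 3); at u=0 this is 432, so u decreases.
∂F/∂v = 3(v - 1)(v + 3); at v=2 this is 15, so v decreases.
u converges to its nearest critical value -2 (a local min of the u-part); v converges to 1. The iterate converges to (-2, 1).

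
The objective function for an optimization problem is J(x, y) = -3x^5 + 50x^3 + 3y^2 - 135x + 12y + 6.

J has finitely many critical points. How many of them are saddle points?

J separates as a function of x plus a function of y, so ∇J=0 decouples.
∂J/∂x = -15(x - 3)(x - 1)(x + 1)(x + 3) = 0 at x ∈ {-3, -1, 1, 3}; ∂J/∂y = 6(y + 2) = 0 at y ∈ {-2}.
The Hessian is diagonal: diag(J_xx, J_yy). Second derivatives: J_xx(-3)=720, J_xx(-1)=-240, J_xx(1)=240, J_xx(3)=-720; J_yy(-2)=6.
Saddle points occur where the two diagonal entries have opposite signs: (-1, -2), (3, -2). Count: 2.

2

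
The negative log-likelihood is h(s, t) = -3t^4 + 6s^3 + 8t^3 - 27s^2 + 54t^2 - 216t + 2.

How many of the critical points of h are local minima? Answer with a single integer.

h separates as a function of s plus a function of t, so ∇h=0 decouples.
∂h/∂s = 18s(s - 3) = 0 at s ∈ {0, 3}; ∂h/∂t = -12(t - 3)(t - 2)(t + 3) = 0 at t ∈ {-3, 2, 3}.
The Hessian is diagonal: diag(h_ss, h_tt). Second derivatives: h_ss(0)=-54, h_ss(3)=54; h_tt(-3)=-360, h_tt(2)=60, h_tt(3)=-72.
Local minima occur where both diagonal entries positive: (3, 2). Count: 1.

1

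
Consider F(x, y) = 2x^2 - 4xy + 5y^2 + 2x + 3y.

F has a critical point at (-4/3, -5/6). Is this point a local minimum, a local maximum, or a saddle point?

local minimum

The Hessian of F is constant: H = [[4, -4], [-4, 10]].
det(H) = 4·10 − (-4)² = 24.
det(H) > 0 and tr(H) = 14 > 0, so H is positive definite and the point is a local minimum.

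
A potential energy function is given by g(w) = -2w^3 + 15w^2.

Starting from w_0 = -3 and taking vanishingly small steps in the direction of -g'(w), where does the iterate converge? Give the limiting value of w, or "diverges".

0

g'(w) = -6w(w - 5), so g'(-3) = -144.
Gradient descent moves in the -g' direction, i.e. w is increasing.
The nearest critical point in that direction is w = 0, where g'' = 30 > 0 (a local minimum). The iterate converges there.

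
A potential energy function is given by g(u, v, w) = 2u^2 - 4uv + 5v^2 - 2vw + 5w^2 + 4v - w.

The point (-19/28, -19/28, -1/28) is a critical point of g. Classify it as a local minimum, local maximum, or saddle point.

local minimum

The Hessian is constant: H = [[4, -4, 0], [-4, 10, -2], [0, -2, 10]].
Leading principal minors: Δ₁ = 4, Δ₂ = 24, Δ₃ = 224.
All leading minors are positive, so H is positive definite: a local minimum.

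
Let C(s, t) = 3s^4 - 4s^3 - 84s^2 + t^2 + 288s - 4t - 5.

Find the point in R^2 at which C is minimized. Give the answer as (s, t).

(-4, 2)

C(s,t) separates as P(s) + Q(t) − 5, so its minimum is min P + min Q − 5.
P'(s) = 12(s - 3)(s - 2)(s + 4) vanishes at s ∈ {-4, 2, 3}; Q'(t) = 2(t - 2) vanishes at t ∈ {2}.
Local minima of P (where P''>0): P(-4)=-1472, P(3)=243. Local minima of Q: Q(2)=-4.
So the global minimum of C is P(-4) + Q(2) − 5 = -1472 − 4 − 5 = -1481, attained at (-4, 2).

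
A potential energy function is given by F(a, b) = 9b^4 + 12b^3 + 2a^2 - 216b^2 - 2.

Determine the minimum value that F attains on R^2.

-1922

F(a,b) separates as P(a) + Q(b) − 2, so its minimum is min P + min Q − 2.
P'(a) = 4a vanishes at a ∈ {0}; Q'(b) = 36b(b - 3)(b + 4) vanishes at b ∈ {-4, 0, 3}.
Local minima of P (where P''>0): P(0)=0. Local minima of Q: Q(-4)=-1920, Q(3)=-891.
So the global minimum of F is P(0) + Q(-4) − 2 = 0 − 1920 − 2 = -1922, attained at (0, -4).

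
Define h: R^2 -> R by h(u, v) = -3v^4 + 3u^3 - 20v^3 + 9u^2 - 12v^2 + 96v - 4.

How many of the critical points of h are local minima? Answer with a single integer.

1

h separates as a function of u plus a function of v, so ∇h=0 decouples.
∂h/∂u = 9u(u + 2) = 0 at u ∈ {-2, 0}; ∂h/∂v = -12(v - 1)(v + 2)(v + 4) = 0 at v ∈ {-4, -2, 1}.
The Hessian is diagonal: diag(h_uu, h_vv). Second derivatives: h_uu(-2)=-18, h_uu(0)=18; h_vv(-4)=-120, h_vv(-2)=72, h_vv(1)=-180.
Local minima occur where both diagonal entries positive: (0, -2). Count: 1.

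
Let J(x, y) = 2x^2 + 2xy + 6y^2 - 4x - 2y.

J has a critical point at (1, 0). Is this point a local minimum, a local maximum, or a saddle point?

local minimum

The Hessian of J is constant: H = [[4, 2], [2, 12]].
det(H) = 4·12 − 2² = 44.
det(H) > 0 and tr(H) = 16 > 0, so H is positive definite and the point is a local minimum.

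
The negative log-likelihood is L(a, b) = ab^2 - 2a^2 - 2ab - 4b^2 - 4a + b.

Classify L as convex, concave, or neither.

neither

The term ab^2 is cubic, so the Hessian is not constant.
∂²L/∂b² = 2a - 8, which takes both signs as a varies (negative for sufficiently negative a). A diagonal entry of the Hessian changing sign means the Hessian is neither positive- nor negative-semidefinite on all of R^2.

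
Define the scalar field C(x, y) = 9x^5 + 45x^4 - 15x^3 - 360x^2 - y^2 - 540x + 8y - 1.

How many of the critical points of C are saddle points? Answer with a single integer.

C separates as a function of x plus a function of y, so ∇C=0 decouples.
∂C/∂x = 45(x - 2)(x + 1)(x + 2)(x + 3) = 0 at x ∈ {-3, -2, -1, 2}; ∂C/∂y = -2(y - 4) = 0 at y ∈ {4}.
The Hessian is diagonal: diag(C_xx, C_yy). Second derivatives: C_xx(-3)=-450, C_xx(-2)=180, C_xx(-1)=-270, C_xx(2)=2700; C_yy(4)=-2.
Saddle points occur where the two diagonal entries have opposite signs: (-2, 4), (2, 4). Count: 2.

2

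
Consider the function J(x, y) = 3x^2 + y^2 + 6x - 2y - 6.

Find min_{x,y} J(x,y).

-10

J(x,y) separates as P(x) + Q(y) − 6, so its minimum is min P + min Q − 6.
P'(x) = 6x + 6 vanishes at x ∈ {-1}; Q'(y) = 2y - 2 vanishes at y ∈ {1}.
Local minima of P (where P''>0): P(-1)=-3. Local minima of Q: Q(1)=-1.
So the global minimum of J is P(-1) + Q(1) − 6 = -3 − 1 − 6 = -10, attained at (-1, 1).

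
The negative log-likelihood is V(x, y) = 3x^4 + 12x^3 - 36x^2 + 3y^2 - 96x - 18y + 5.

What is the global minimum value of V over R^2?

V(x,y) separates as P(x) + Q(y) + 5, so its minimum is min P + min Q + 5.
P'(x) = 12(x - 2)(x + 1)(x + 4) vanishes at x ∈ {-4, -1, 2}; Q'(y) = 6y - 18 vanishes at y ∈ {3}.
Local minima of P (where P''>0): P(-4)=-192, P(2)=-192. Local minima of Q: Q(3)=-27.
So the global minimum of V is P(-4) + Q(3) + 5 = -192 − 27 + 5 = -214, attained at (-4, 3).

-214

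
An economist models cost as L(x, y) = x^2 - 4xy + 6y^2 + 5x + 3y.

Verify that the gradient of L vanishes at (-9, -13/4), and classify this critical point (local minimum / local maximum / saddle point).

∇L = (2x - 4y + 5, -4x + 12y + 3); substituting (-9, -13/4) gives ∇L = (0, 0), so (-9, -13/4) is indeed a critical point.
The Hessian of L is constant: H = [[2, -4], [-4, 12]].
det(H) = 2·12 − (-4)² = 8.
det(H) > 0 and tr(H) = 14 > 0, so H is positive definite and the point is a local minimum.

local minimum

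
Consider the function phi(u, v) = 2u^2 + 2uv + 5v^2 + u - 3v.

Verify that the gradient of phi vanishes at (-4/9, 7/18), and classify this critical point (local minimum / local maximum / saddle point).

∇phi = (4u + 2v + 1, 2u + 10v - 3); substituting (-4/9, 7/18) gives ∇phi = (0, 0), so (-4/9, 7/18) is indeed a critical point.
The Hessian of phi is constant: H = [[4, 2], [2, 10]].
det(H) = 4·10 − 2² = 36.
det(H) > 0 and tr(H) = 14 > 0, so H is positive definite and the point is a local minimum.

local minimum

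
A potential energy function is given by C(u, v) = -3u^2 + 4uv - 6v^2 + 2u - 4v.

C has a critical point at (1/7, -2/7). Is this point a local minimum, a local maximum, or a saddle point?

The Hessian of C is constant: H = [[-6, 4], [4, -12]].
det(H) = (-6)·(-12) − 4² = 56.
det(H) > 0 and tr(H) = -18 < 0, so H is negative definite and the point is a local maximum.

local maximum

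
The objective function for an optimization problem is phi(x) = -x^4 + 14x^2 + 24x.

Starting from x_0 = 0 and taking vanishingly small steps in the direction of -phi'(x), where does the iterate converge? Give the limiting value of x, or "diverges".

-1

phi'(x) = -4(x - 3)(x + 1)(x + 2), so phi'(0) = 24.
Gradient descent moves in the -phi' direction, i.e. x is decreasing.
The nearest critical point in that direction is x = -1, where phi'' = 16 > 0 (a local minimum). The iterate converges there.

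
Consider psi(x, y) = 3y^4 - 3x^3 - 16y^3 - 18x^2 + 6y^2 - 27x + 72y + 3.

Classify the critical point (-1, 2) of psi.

The mixed partial ∂²psi/∂x∂y is 0, so the Hessian at any point is diag(psi_xx, psi_yy) = diag(-18(x + 2), 12(3y^2 - 8y + 1)).
At (-1, 2): H = diag(-18, -36).
Both eigenvalues are negative, so H is negative definite: a local maximum.

local maximum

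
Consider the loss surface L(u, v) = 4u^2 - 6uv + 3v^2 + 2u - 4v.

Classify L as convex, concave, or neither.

convex

L is quadratic, so its Hessian is the constant matrix H = [[8, -6], [-6, 6]].
det(H) = 12, tr(H) = 14.
det(H) > 0 and tr(H) > 0, so H is positive definite everywhere: convex.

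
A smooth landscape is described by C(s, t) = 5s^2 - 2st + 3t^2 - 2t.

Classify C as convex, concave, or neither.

C is quadratic, so its Hessian is the constant matrix H = [[10, -2], [-2, 6]].
det(H) = 56, tr(H) = 16.
det(H) > 0 and tr(H) > 0, so H is positive definite everywhere: convex.

convex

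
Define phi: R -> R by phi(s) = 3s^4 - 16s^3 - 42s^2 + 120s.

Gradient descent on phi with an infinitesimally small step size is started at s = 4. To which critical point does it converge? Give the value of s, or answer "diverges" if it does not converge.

phi'(s) = 12(s - 5)(s - 1)(s + 2), so phi'(4) = -216.
Gradient descent moves in the -phi' direction, i.e. s is increasing.
The nearest critical point in that direction is s = 5, where phi'' = 336 > 0 (a local minimum). The iterate converges there.

5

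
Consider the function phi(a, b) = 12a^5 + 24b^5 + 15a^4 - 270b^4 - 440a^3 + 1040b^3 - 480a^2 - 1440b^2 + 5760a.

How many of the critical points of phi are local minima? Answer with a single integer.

phi separates as a function of a plus a function of b, so ∇phi=0 decouples.
∂phi/∂a = 60(a - 4)(a - 2)(a + 3)(a + 4) = 0 at a ∈ {-4, -3, 2, 4}; ∂phi/∂b = 120b(b - 4)(b - 3)(b - 2) = 0 at b ∈ {0, 2, 3, 4}.
The Hessian is diagonal: diag(phi_aa, phi_bb). Second derivatives: phi_aa(-4)=-2880, phi_aa(-3)=2100, phi_aa(2)=-3600, phi_aa(4)=6720; phi_bb(0)=-2880, phi_bb(2)=480, phi_bb(3)=-360, phi_bb(4)=960.
Local minima occur where both diagonal entries positive: (-3, 2), (-3, 4), (4, 2), (4, 4). Count: 4.

4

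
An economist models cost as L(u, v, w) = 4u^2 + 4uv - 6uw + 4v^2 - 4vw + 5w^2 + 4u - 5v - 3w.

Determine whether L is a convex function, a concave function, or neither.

L is quadratic, so its Hessian is the constant matrix H = [[8, 4, -6], [4, 8, -4], [-6, -4, 10]].
Leading principal minors: 8, 48, 256.
All positive ⇒ H ≻ 0 ⇒ convex.

convex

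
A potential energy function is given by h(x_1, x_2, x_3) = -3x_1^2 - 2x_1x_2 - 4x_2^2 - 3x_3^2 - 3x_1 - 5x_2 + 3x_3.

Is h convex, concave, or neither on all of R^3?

concave

h is quadratic, so its Hessian is the constant matrix H = [[-6, -2, 0], [-2, -8, 0], [0, 0, -6]].
Leading principal minors: -6, 44, -264.
Signs alternate −, +, − ⇒ H ≺ 0 ⇒ concave.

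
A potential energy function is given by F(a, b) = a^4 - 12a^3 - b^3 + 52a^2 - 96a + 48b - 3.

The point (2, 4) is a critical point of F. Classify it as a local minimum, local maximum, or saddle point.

The mixed partial ∂²F/∂a∂b is 0, so the Hessian at any point is diag(F_aa, F_bb) = diag(4(3a^2 - 18a + 26), -6b).
At (2, 4): H = diag(8, -24).
The eigenvalues have opposite signs, so H is indefinite: a saddle point.

saddle point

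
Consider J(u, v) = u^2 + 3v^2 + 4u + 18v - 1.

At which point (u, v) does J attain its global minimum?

(-2, -3)

J(u,v) separates as P(u) + Q(v) − 1, so its minimum is min P + min Q − 1.
P'(u) = 2u + 4 vanishes at u ∈ {-2}; Q'(v) = 6v + 18 vanishes at v ∈ {-3}.
Local minima of P (where P''>0): P(-2)=-4. Local minima of Q: Q(-3)=-27.
So the global minimum of J is P(-2) + Q(-3) − 1 = -4 − 27 − 1 = -32, attained at (-2, -3).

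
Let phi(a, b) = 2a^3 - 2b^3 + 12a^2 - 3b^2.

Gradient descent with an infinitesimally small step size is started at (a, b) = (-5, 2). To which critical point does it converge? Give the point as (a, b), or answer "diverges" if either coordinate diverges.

phi is separable, so gradient descent decouples: a follows -∂phi/∂a, b follows -∂phi/∂b.
∂phi/∂a = 6a(a + 4); at a=-5 this is 30, so a decreases.
∂phi/∂b = -6b(b + 1); at b=2 this is -36, so b increases.
The a-coordinate has no critical point in that direction and runs off to infinity.

diverges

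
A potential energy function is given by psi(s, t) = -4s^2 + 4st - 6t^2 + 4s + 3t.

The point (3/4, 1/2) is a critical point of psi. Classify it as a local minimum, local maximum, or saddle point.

The Hessian of psi is constant: H = [[-8, 4], [4, -12]].
det(H) = (-8)·(-12) − 4² = 80.
det(H) > 0 and tr(H) = -20 < 0, so H is negative definite and the point is a local maximum.

local maximum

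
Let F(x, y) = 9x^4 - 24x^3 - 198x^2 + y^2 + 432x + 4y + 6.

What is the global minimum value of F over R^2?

-1699

F(x,y) separates as P(x) + Q(y) + 6, so its minimum is min P + min Q + 6.
P'(x) = 36(x - 4)(x - 1)(x + 3) vanishes at x ∈ {-3, 1, 4}; Q'(y) = 2y + 4 vanishes at y ∈ {-2}.
Local minima of P (where P''>0): P(-3)=-1701, P(4)=-672. Local minima of Q: Q(-2)=-4.
So the global minimum of F is P(-3) + Q(-2) + 6 = -1701 − 4 + 6 = -1699, attained at (-3, -2).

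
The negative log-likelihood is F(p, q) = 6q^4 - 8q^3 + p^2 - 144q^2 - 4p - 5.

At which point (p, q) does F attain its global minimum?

F(p,q) separates as A(p) + B(q) − 5, so its minimum is min A + min B − 5.
A'(p) = 2p - 4 vanishes at p ∈ {2}; B'(q) = 24q(q - 4)(q + 3) vanishes at q ∈ {-3, 0, 4}.
Local minima of A (where A''>0): A(2)=-4. Local minima of B: B(-3)=-594, B(4)=-1280.
So the global minimum of F is A(2) + B(4) − 5 = -4 − 1280 − 5 = -1289, attained at (2, 4).

(2, 4)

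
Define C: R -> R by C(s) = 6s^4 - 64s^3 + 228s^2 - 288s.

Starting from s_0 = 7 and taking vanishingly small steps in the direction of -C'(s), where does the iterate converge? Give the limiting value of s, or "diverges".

C'(s) = 24(s - 4)(s - 3)(s - 1), so C'(7) = 1728.
Gradient descent moves in the -C' direction, i.e. s is decreasing.
The nearest critical point in that direction is s = 4, where C'' = 72 > 0 (a local minimum). The iterate converges there.

4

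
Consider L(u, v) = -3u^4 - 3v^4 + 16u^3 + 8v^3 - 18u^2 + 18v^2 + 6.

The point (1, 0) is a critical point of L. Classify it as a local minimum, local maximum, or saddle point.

The mixed partial ∂²L/∂u∂v is 0, so the Hessian at any point is diag(L_uu, L_vv) = diag(12(-3u^2 + 8u - 3), 12(-3v^2 + 4v + 3)).
At (1, 0): H = diag(24, 36).
Both eigenvalues are positive, so H is positive definite: a local minimum.

local minimum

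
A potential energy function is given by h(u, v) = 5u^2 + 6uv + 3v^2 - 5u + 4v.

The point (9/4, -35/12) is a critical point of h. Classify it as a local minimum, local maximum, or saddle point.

local minimum

The Hessian of h is constant: H = [[10, 6], [6, 6]].
det(H) = 10·6 − 6² = 24.
det(H) > 0 and tr(H) = 16 > 0, so H is positive definite and the point is a local minimum.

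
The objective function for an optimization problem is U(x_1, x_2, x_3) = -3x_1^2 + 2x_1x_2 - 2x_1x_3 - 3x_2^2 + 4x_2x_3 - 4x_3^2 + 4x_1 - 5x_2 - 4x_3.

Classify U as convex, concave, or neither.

U is quadratic, so its Hessian is the constant matrix H = [[-6, 2, -2], [2, -6, 4], [-2, 4, -8]].
Leading principal minors: -6, 32, -168.
Signs alternate −, +, − ⇒ H ≺ 0 ⇒ concave.

concave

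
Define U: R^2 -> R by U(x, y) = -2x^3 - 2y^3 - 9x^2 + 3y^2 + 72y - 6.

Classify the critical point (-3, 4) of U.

The mixed partial ∂²U/∂x∂y is 0, so the Hessian at any point is diag(U_xx, U_yy) = diag(-6(2x + 3), 6(-2y + 1)).
At (-3, 4): H = diag(18, -42).
The eigenvalues have opposite signs, so H is indefinite: a saddle point.

saddle point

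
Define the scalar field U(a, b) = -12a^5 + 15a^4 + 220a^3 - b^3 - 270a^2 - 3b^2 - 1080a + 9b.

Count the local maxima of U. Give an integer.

U separates as a function of a plus a function of b, so ∇U=0 decouples.
∂U/∂a = -60(a - 3)(a - 2)(a + 1)(a + 3) = 0 at a ∈ {-3, -1, 2, 3}; ∂U/∂b = -3(b - 1)(b + 3) = 0 at b ∈ {-3, 1}.
The Hessian is diagonal: diag(U_aa, U_bb). Second derivatives: U_aa(-3)=3600, U_aa(-1)=-1440, U_aa(2)=900, U_aa(3)=-1440; U_bb(-3)=12, U_bb(1)=-12.
Local maxima occur where both diagonal entries negative: (-1, 1), (3, 1). Count: 2.

2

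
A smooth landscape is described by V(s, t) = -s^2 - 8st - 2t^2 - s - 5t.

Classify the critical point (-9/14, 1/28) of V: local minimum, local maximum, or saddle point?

saddle point

The Hessian of V is constant: H = [[-2, -8], [-8, -4]].
det(H) = (-2)·(-4) − (-8)² = -56.
Since det(H) < 0, H is indefinite and the critical point is a saddle point.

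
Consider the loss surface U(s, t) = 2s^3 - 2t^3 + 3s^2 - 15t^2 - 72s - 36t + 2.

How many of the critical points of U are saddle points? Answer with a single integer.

U separates as a function of s plus a function of t, so ∇U=0 decouples.
∂U/∂s = 6(s - 3)(s + 4) = 0 at s ∈ {-4, 3}; ∂U/∂t = -6(t + 2)(t + 3) = 0 at t ∈ {-3, -2}.
The Hessian is diagonal: diag(U_ss, U_tt). Second derivatives: U_ss(-4)=-42, U_ss(3)=42; U_tt(-3)=6, U_tt(-2)=-6.
Saddle points occur where the two diagonal entries have opposite signs: (-4, -3), (3, -2). Count: 2.

2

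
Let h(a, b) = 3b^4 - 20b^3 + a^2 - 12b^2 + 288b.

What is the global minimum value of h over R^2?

h(a,b) separates as P(a) + Q(b), so its minimum is min P + min Q.
P'(a) = 2a vanishes at a ∈ {0}; Q'(b) = 12(b - 4)(b - 3)(b + 2) vanishes at b ∈ {-2, 3, 4}.
Local minima of P (where P''>0): P(0)=0. Local minima of Q: Q(-2)=-416, Q(4)=448.
So the global minimum of h is P(0) + Q(-2) = 0 − 416 = -416, attained at (0, -2).

-416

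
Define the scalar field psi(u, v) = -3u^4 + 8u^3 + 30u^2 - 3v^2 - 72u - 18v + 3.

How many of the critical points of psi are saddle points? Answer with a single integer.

psi separates as a function of u plus a function of v, so ∇psi=0 decouples.
∂psi/∂u = -12(u - 3)(u - 1)(u + 2) = 0 at u ∈ {-2, 1, 3}; ∂psi/∂v = -6(v + 3) = 0 at v ∈ {-3}.
The Hessian is diagonal: diag(psi_uu, psi_vv). Second derivatives: psi_uu(-2)=-180, psi_uu(1)=72, psi_uu(3)=-120; psi_vv(-3)=-6.
Saddle points occur where the two diagonal entries have opposite signs: (1, -3). Count: 1.

1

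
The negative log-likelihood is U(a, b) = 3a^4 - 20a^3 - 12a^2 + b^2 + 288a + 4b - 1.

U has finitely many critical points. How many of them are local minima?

U separates as a function of a plus a function of b, so ∇U=0 decouples.
∂U/∂a = 12(a - 4)(a - 3)(a + 2) = 0 at a ∈ {-2, 3, 4}; ∂U/∂b = 2(b + 2) = 0 at b ∈ {-2}.
The Hessian is diagonal: diag(U_aa, U_bb). Second derivatives: U_aa(-2)=360, U_aa(3)=-60, U_aa(4)=72; U_bb(-2)=2.
Local minima occur where both diagonal entries positive: (-2, -2), (4, -2). Count: 2.

2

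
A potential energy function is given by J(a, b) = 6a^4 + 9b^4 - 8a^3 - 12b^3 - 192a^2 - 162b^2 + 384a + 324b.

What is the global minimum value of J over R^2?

J(a,b) separates as P(a) + Q(b), so its minimum is min P + min Q.
P'(a) = 24(a - 4)(a - 1)(a + 4) vanishes at a ∈ {-4, 1, 4}; Q'(b) = 36(b - 3)(b - 1)(b + 3) vanishes at b ∈ {-3, 1, 3}.
Local minima of P (where P''>0): P(-4)=-2560, P(4)=-512. Local minima of Q: Q(-3)=-1377, Q(3)=-81.
So the global minimum of J is P(-4) + Q(-3) = -2560 − 1377 = -3937, attained at (-4, -3).

-3937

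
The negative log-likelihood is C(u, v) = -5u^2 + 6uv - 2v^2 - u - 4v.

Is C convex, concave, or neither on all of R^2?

C is quadratic, so its Hessian is the constant matrix H = [[-10, 6], [6, -4]].
det(H) = 4, tr(H) = -14.
det(H) > 0 and tr(H) < 0, so H is negative definite everywhere: concave.

concave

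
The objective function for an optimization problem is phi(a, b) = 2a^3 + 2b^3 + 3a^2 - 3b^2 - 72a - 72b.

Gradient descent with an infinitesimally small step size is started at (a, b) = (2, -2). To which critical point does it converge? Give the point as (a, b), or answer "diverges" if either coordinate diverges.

phi is separable, so gradient descent decouples: a follows -∂phi/∂a, b follows -∂phi/∂b.
∂phi/∂a = 6(a - 3)(a + 4); at a=2 this is -36, so a increases.
∂phi/∂b = 6(b - 4)(b + 3); at b=-2 this is -36, so b increases.
a converges to its nearest critical value 3 (a local min of the a-part); b converges to 4. The iterate converges to (3, 4).

(3, 4)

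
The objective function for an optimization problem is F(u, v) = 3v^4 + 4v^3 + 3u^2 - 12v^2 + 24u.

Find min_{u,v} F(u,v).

-80

F(u,v) separates as P(u) + Q(v), so its minimum is min P + min Q.
P'(u) = 6u + 24 vanishes at u ∈ {-4}; Q'(v) = 12v(v - 1)(v + 2) vanishes at v ∈ {-2, 0, 1}.
Local minima of P (where P''>0): P(-4)=-48. Local minima of Q: Q(-2)=-32, Q(1)=-5.
So the global minimum of F is P(-4) + Q(-2) = -48 − 32 = -80, attained at (-4, -2).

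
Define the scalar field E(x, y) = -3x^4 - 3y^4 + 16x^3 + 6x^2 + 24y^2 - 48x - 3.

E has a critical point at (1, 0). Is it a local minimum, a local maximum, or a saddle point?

local minimum

The mixed partial ∂²E/∂x∂y is 0, so the Hessian at any point is diag(E_xx, E_yy) = diag(12(-3x^2 + 8x + 1), 12(-3y^2 + 4)).
At (1, 0): H = diag(72, 48).
Both eigenvalues are positive, so H is positive definite: a local minimum.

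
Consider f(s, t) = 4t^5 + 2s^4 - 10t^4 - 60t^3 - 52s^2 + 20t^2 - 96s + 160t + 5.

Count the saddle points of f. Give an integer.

f separates as a function of s plus a function of t, so ∇f=0 decouples.
∂f/∂s = 8(s - 4)(s + 1)(s + 3) = 0 at s ∈ {-3, -1, 4}; ∂f/∂t = 20(t - 4)(t - 1)(t + 1)(t + 2) = 0 at t ∈ {-2, -1, 1, 4}.
The Hessian is diagonal: diag(f_ss, f_tt). Second derivatives: f_ss(-3)=112, f_ss(-1)=-80, f_ss(4)=280; f_tt(-2)=-360, f_tt(-1)=200, f_tt(1)=-360, f_tt(4)=1800.
Saddle points occur where the two diagonal entries have opposite signs: (-3, -2), (-3, 1), (-1, -1), (-1, 4), (4, -2), (4, 1). Count: 6.

6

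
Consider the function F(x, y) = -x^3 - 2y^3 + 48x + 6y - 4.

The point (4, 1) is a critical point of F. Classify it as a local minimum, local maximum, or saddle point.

local maximum

The mixed partial ∂²F/∂x∂y is 0, so the Hessian at any point is diag(F_xx, F_yy) = diag(-6x, -12y).
At (4, 1): H = diag(-24, -12).
Both eigenvalues are negative, so H is negative definite: a local maximum.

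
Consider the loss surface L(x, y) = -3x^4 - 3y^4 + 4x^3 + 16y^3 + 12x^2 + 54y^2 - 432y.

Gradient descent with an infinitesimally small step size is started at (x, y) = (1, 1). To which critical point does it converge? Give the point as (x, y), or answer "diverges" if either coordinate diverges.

(0, 3)

L is separable, so gradient descent decouples: x follows -∂L/∂x, y follows -∂L/∂y.
∂L/∂x = -12x(x - 2)(x + 1); at x=1 this is 24, so x decreases.
∂L/∂y = -12(y - 4)(y - 3)(y + 3); at y=1 this is -288, so y increases.
x converges to its nearest critical value 0 (a local min of the x-part); y converges to 3. The iterate converges to (0, 3).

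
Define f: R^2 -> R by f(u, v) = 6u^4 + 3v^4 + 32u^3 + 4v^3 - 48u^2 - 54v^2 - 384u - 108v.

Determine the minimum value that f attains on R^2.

f(u,v) separates as P(u) + Q(v), so its minimum is min P + min Q.
P'(u) = 24(u - 2)(u + 2)(u + 4) vanishes at u ∈ {-4, -2, 2}; Q'(v) = 12(v - 3)(v + 1)(v + 3) vanishes at v ∈ {-3, -1, 3}.
Local minima of P (where P''>0): P(-4)=256, P(2)=-608. Local minima of Q: Q(-3)=-27, Q(3)=-459.
So the global minimum of f is P(2) + Q(3) = -608 − 459 = -1067, attained at (2, 3).

-1067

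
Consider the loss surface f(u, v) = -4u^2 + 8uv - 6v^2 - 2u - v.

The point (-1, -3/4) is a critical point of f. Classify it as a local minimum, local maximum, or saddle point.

The Hessian of f is constant: H = [[-8, 8], [8, -12]].
det(H) = (-8)·(-12) − 8² = 32.
det(H) > 0 and tr(H) = -20 < 0, so H is negative definite and the point is a local maximum.

local maximum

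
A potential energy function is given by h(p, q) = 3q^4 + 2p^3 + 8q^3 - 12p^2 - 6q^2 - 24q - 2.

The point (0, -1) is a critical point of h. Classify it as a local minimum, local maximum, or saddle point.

The mixed partial ∂²h/∂p∂q is 0, so the Hessian at any point is diag(h_pp, h_qq) = diag(12(p - 2), 12(3q^2 + 4q - 1)).
At (0, -1): H = diag(-24, -24).
Both eigenvalues are negative, so H is negative definite: a local maximum.

local maximum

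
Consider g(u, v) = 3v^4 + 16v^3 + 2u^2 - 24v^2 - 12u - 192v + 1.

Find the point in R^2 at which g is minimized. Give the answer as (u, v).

g(u,v) separates as P(u) + Q(v) + 1, so its minimum is min P + min Q + 1.
P'(u) = 4u - 12 vanishes at u ∈ {3}; Q'(v) = 12(v - 2)(v + 2)(v + 4) vanishes at v ∈ {-4, -2, 2}.
Local minima of P (where P''>0): P(3)=-18. Local minima of Q: Q(-4)=128, Q(2)=-304.
So the global minimum of g is P(3) + Q(2) + 1 = -18 − 304 + 1 = -321, attained at (3, 2).

(3, 2)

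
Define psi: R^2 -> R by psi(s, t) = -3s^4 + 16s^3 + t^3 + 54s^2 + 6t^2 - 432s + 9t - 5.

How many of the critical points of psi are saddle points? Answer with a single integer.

3

psi separates as a function of s plus a function of t, so ∇psi=0 decouples.
∂psi/∂s = -12(s - 4)(s - 3)(s + 3) = 0 at s ∈ {-3, 3, 4}; ∂psi/∂t = 3(t + 1)(t + 3) = 0 at t ∈ {-3, -1}.
The Hessian is diagonal: diag(psi_ss, psi_tt). Second derivatives: psi_ss(-3)=-504, psi_ss(3)=72, psi_ss(4)=-84; psi_tt(-3)=-6, psi_tt(-1)=6.
Saddle points occur where the two diagonal entries have opposite signs: (-3, -1), (3, -3), (4, -1). Count: 3.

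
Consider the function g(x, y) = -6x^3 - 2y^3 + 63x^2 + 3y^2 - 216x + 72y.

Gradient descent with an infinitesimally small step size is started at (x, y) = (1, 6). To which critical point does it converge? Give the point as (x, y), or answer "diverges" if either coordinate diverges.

g is separable, so gradient descent decouples: x follows -∂g/∂x, y follows -∂g/∂y.
∂g/∂x = -18(x - 4)(x - 3); at x=1 this is -108, so x increases.
∂g/∂y = -6(y - 4)(y + 3); at y=6 this is -108, so y increases.
The y-coordinate has no critical point in that direction and runs off to infinity.

diverges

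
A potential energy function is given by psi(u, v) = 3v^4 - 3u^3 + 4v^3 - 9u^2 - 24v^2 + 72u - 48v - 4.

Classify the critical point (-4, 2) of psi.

local minimum

The mixed partial ∂²psi/∂u∂v is 0, so the Hessian at any point is diag(psi_uu, psi_vv) = diag(-18(u + 1), 12(3v^2 + 2v - 4)).
At (-4, 2): H = diag(54, 144).
Both eigenvalues are positive, so H is positive definite: a local minimum.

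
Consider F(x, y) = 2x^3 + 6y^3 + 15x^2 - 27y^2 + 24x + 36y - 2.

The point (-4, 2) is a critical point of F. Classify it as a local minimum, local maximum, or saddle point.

The mixed partial ∂²F/∂x∂y is 0, so the Hessian at any point is diag(F_xx, F_yy) = diag(6(2x + 5), 18(2y - 3)).
At (-4, 2): H = diag(-18, 18).
The eigenvalues have opposite signs, so H is indefinite: a saddle point.

saddle point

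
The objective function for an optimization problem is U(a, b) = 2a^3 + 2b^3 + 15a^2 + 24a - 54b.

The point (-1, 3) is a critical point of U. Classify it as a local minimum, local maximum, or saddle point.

The mixed partial ∂²U/∂a∂b is 0, so the Hessian at any point is diag(U_aa, U_bb) = diag(6(2a + 5), 12b).
At (-1, 3): H = diag(18, 36).
Both eigenvalues are positive, so H is positive definite: a local minimum.

local minimum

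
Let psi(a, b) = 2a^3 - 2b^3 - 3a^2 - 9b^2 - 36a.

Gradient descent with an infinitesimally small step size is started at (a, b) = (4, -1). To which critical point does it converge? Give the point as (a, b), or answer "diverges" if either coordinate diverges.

psi is separable, so gradient descent decouples: a follows -∂psi/∂a, b follows -∂psi/∂b.
∂psi/∂a = 6(a - 3)(a + 2); at a=4 this is 36, so a decreases.
∂psi/∂b = -6b(b + 3); at b=-1 this is 12, so b decreases.
a converges to its nearest critical value 3 (a local min of the a-part); b converges to -3. The iterate converges to (3, -3).

(3, -3)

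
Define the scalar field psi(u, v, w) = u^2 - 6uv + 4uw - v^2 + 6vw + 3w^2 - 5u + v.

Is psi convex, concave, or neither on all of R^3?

psi is quadratic, so its Hessian is the constant matrix H = [[2, -6, 4], [-6, -2, 6], [4, 6, 6]].
Leading principal minors: 2, -40, -568.
Neither pattern holds ⇒ H is indefinite ⇒ neither convex nor concave.

neither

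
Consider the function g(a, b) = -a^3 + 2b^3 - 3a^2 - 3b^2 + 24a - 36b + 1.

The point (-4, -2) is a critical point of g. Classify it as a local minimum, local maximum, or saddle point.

The mixed partial ∂²g/∂a∂b is 0, so the Hessian at any point is diag(g_aa, g_bb) = diag(-6(a + 1), 6(2b - 1)).
At (-4, -2): H = diag(18, -30).
The eigenvalues have opposite signs, so H is indefinite: a saddle point.

saddle point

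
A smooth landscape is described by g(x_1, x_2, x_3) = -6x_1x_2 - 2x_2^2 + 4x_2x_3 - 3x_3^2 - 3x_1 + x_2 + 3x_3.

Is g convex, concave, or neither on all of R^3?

g is quadratic, so its Hessian is the constant matrix H = [[0, -6, 0], [-6, -4, 4], [0, 4, -6]].
Leading principal minors: 0, -36, 216.
Neither pattern holds ⇒ H is indefinite ⇒ neither convex nor concave.

neither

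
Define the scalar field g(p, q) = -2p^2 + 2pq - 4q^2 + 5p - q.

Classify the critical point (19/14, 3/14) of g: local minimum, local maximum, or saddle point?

local maximum

The Hessian of g is constant: H = [[-4, 2], [2, -8]].
det(H) = (-4)·(-8) − 2² = 28.
det(H) > 0 and tr(H) = -12 < 0, so H is negative definite and the point is a local maximum.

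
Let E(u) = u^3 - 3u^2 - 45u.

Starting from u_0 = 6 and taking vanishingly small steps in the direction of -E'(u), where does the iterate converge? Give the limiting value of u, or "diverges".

E'(u) = 3(u - 5)(u + 3), so E'(6) = 27.
Gradient descent moves in the -E' direction, i.e. u is decreasing.
The nearest critical point in that direction is u = 5, where E'' = 24 > 0 (a local minimum). The iterate converges there.

5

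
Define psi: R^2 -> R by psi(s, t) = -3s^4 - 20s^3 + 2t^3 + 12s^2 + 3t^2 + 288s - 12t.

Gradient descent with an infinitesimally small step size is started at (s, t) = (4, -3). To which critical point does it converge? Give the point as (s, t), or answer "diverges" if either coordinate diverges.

diverges

psi is separable, so gradient descent decouples: s follows -∂psi/∂s, t follows -∂psi/∂t.
∂psi/∂s = -12(s - 2)(s + 3)(s + 4); at s=4 this is -1344, so s increases.
∂psi/∂t = 6(t - 1)(t + 2); at t=-3 this is 24, so t decreases.
The s-coordinate has no critical point in that direction and runs off to infinity.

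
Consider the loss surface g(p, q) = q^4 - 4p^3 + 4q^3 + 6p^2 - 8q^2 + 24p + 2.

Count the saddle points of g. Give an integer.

3

g separates as a function of p plus a function of q, so ∇g=0 decouples.
∂g/∂p = -12(p - 2)(p + 1) = 0 at p ∈ {-1, 2}; ∂g/∂q = 4q(q - 1)(q + 4) = 0 at q ∈ {-4, 0, 1}.
The Hessian is diagonal: diag(g_pp, g_qq). Second derivatives: g_pp(-1)=36, g_pp(2)=-36; g_qq(-4)=80, g_qq(0)=-16, g_qq(1)=20.
Saddle points occur where the two diagonal entries have opposite signs: (-1, 0), (2, -4), (2, 1). Count: 3.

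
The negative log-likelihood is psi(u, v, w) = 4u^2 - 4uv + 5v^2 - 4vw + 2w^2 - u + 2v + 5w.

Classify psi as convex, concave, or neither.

psi is quadratic, so its Hessian is the constant matrix H = [[8, -4, 0], [-4, 10, -4], [0, -4, 4]].
Leading principal minors: 8, 64, 128.
All positive ⇒ H ≻ 0 ⇒ convex.

convex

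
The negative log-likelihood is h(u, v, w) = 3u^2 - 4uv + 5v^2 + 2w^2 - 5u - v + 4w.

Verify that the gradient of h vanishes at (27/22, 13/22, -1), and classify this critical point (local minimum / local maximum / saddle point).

local minimum

∇h = (6u - 4v - 5, -4u + 10v - 1, 4w + 4); substituting (27/22, 13/22, -1) gives ∇h = (0, 0, 0), so (27/22, 13/22, -1) is indeed a critical point.
The Hessian is constant: H = [[6, -4, 0], [-4, 10, 0], [0, 0, 4]].
Leading principal minors: Δ₁ = 6, Δ₂ = 44, Δ₃ = 176.
All leading minors are positive, so H is positive definite: a local minimum.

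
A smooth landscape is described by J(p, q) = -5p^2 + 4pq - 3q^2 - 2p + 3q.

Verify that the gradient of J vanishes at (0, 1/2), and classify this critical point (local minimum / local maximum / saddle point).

∇J = (-10p + 4q - 2, 4p - 6q + 3); substituting (0, 1/2) gives ∇J = (0, 0), so (0, 1/2) is indeed a critical point.
The Hessian of J is constant: H = [[-10, 4], [4, -6]].
det(H) = (-10)·(-6) − 4² = 44.
det(H) > 0 and tr(H) = -16 < 0, so H is negative definite and the point is a local maximum.

local maximum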